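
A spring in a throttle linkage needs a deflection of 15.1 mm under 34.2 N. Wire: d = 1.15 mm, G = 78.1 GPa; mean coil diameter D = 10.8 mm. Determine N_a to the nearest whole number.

6

Required rate k = F/δ = 34.2/15.1 = 2.2649 N/mm
N_a = Gd⁴/(8D³k) = (78.1×10³ × 1.15⁴)/(8 × 10.8³ × 2.2649)
    = 136597 / 22825 = 5.985 → 6 coils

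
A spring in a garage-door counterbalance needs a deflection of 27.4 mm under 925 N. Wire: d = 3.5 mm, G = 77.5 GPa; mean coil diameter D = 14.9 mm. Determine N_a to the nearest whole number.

13

Required rate k = F/δ = 925/27.4 = 33.759 N/mm
N_a = Gd⁴/(8D³k) = (77.5×10³ × 3.5⁴)/(8 × 14.9³ × 33.759)
    = 1.16298e+07 / 893388 = 13.02 → 13 coils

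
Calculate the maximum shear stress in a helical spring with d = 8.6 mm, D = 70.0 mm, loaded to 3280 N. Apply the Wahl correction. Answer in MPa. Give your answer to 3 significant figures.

1090 MPa

Spring index C = D/d = 70.0/8.6 = 8.1395
K_W = (4C−1)/(4C−4) + 0.615/C = 31.558/28.558 + 0.0756 = 1.1806
τ₀ = 8FD/(πd³) = 8·3280·70.0/(π·8.6³) = 1.8368e+06/1998.2 = 919.21 MPa
τ_max = K·τ₀ = 1.1806 × 919.21 = 1085.2 MPa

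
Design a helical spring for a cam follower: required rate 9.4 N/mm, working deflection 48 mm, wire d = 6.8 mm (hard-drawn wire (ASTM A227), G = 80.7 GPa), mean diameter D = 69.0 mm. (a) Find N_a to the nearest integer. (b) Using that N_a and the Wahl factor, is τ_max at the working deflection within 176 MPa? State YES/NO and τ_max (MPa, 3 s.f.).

(a) 7 coils; (b) NO, τ_max = 287 MPa

N_a = Gd⁴/(8D³k) = (80.7×10³)(6.8⁴)/(8·69.0³·9.4) = 6.985 → N_a = 7
Actual rate k = Gd⁴/(8D³·7) = 9.3794 N/mm
Working load F = kδ = 9.3794·48 = 450.21 N
C = 69.0/6.8 = 10.1471; K_W = (4C−1)/(4C−4)+0.615/C = 1.1426
τ_max = K_W·8FD/(πd³) = 1.1426·251.58 = 287.46 MPa
τ_max > 176 MPa → exceeds allowable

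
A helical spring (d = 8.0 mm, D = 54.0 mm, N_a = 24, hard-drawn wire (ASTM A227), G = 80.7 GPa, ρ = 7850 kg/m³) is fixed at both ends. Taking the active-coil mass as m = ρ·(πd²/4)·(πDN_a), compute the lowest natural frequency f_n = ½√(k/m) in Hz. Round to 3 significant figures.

k = Gd⁴/(8D³N_a) = (80.7×10³)(8.0⁴)/(8·54.0³·24) = 10.933 N/mm = 10933 N/m
Wire length L = πDN_a = π·54.0·24 = 4071.5 mm
m = ρ·(πd²/4)·L = 7850 × 50.265×10⁻⁶ m² × 4.0715 m = 1.6066 kg
f_n = ½√(k/m) = 0.5·√(10933/1.6066) = 0.5·√(6805.4) = 41.248 Hz

41.2 Hz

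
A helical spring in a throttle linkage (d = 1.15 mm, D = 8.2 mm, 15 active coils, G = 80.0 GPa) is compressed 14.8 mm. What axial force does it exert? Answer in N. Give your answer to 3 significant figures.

31.3 N

k = Gd⁴/(8D³N_a) = (80.0×10³)(1.15⁴)/(8·8.2³·15) = 2.1147 N/mm
F = k·δ = 2.1147 × 14.8 = 31.298 N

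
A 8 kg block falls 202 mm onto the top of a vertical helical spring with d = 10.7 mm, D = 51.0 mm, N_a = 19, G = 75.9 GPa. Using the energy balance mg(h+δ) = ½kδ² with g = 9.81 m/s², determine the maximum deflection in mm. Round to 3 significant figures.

27.0 mm

k = Gd⁴/(8D³N_a) = (75.9×10³)(10.7⁴)/(8·51.0³·19) = 49.343 N/mm
W = mg = 8 × 9.81 = 78.48 N
½kδ² − Wδ − Wh = 0 → δ = (W + √(W² + 2kWh))/k
δ = (78.48 + √(6159.1 + 1.56446e+06))/49.343 = (78.48 + 1253.2)/49.343 = 26.989 mm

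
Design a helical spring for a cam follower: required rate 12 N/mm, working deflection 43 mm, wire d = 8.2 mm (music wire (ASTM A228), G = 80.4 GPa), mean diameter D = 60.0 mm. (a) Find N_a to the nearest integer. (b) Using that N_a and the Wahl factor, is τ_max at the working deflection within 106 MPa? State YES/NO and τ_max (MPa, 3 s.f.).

(a) 18 coils; (b) NO, τ_max = 167 MPa

N_a = Gd⁴/(8D³k) = (80.4×10³)(8.2⁴)/(8·60.0³·12) = 17.53 → N_a = 18
Actual rate k = Gd⁴/(8D³·18) = 11.687 N/mm
Working load F = kδ = 11.687·43 = 502.53 N
C = 60.0/8.2 = 7.3171; K_W = (4C−1)/(4C−4)+0.615/C = 1.2028
τ_max = K_W·8FD/(πd³) = 1.2028·139.26 = 167.49 MPa
τ_max > 106 MPa → exceeds allowable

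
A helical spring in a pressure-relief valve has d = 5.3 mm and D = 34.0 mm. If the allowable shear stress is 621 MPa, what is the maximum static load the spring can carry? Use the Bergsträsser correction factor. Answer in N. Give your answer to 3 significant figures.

875 N

C = D/d = 34.0/5.3 = 6.4151
K_B = (4C+2)/(4C−3) = 27.660/22.660 = 1.2206
τ_max = K·8FD/(πd³) → F_max = τ_allow·πd³/(8DK)
F_max = 621·π·5.3³/(8·34.0·1.2206) = 2.9045e+05/332.02 = 874.8 N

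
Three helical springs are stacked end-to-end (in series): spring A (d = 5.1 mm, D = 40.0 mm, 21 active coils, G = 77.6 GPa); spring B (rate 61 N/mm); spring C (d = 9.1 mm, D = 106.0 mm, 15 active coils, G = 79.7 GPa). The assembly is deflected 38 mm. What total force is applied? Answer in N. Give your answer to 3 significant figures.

78.7 N

k_A = Gd⁴/(8D³N_a) = (77.6×10³)(5.1⁴)/(8·40.0³·21) = 4.8826 N/mm
k_C = Gd⁴/(8D³N_a) = (79.7×10³)(9.1⁴)/(8·106.0³·15) = 3.8241 N/mm
Series: 1/k_eq = 1/4.8826 + 1/61 + 1/3.8241 = 0.4827; k_eq = 2.0717 N/mm
F = k_eq·δ = 2.0717·38 = 78.723 N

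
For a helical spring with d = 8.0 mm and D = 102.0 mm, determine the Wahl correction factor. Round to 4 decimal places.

C = D/d = 102.0/8.0 = 12.7500
K_W = (4C−1)/(4C−4) + 0.615/C = 50.000/47.000 + 0.0482 = 1.1121

1.1121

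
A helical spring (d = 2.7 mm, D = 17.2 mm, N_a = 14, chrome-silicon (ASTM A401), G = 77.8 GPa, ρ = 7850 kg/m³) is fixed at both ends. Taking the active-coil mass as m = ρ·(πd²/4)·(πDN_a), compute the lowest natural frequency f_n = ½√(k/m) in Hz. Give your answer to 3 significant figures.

231 Hz

k = Gd⁴/(8D³N_a) = (77.8×10³)(2.7⁴)/(8·17.2³·14) = 7.2549 N/mm = 7254.9 N/m
Wire length L = πDN_a = π·17.2·14 = 756.5 mm
m = ρ·(πd²/4)·L = 7850 × 5.7256×10⁻⁶ m² × 0.7565 m = 0.034001 kg
f_n = ½√(k/m) = 0.5·√(7254.9/0.034001) = 0.5·√(2.1337e+05) = 230.96 Hz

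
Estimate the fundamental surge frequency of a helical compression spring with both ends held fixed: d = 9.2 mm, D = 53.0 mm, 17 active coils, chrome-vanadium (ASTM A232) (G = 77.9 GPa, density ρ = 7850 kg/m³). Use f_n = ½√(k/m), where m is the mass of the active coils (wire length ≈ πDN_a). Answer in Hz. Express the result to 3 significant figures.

k = Gd⁴/(8D³N_a) = (77.9×10³)(9.2⁴)/(8·53.0³·17) = 27.563 N/mm = 27563 N/m
Wire length L = πDN_a = π·53.0·17 = 2830.6 mm
m = ρ·(πd²/4)·L = 7850 × 66.476×10⁻⁶ m² × 2.8306 m = 1.4771 kg
f_n = ½√(k/m) = 0.5·√(27563/1.4771) = 0.5·√(18660) = 68.301 Hz

68.3 Hz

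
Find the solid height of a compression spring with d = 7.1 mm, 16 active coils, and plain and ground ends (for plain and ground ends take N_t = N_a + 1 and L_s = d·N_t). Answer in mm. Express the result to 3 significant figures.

plain and ground ends: N_t = N_a + 1 = 16 + 1 = 17
L_s = d·N_t = 7.1 × 17 = 120.7 mm

121 mm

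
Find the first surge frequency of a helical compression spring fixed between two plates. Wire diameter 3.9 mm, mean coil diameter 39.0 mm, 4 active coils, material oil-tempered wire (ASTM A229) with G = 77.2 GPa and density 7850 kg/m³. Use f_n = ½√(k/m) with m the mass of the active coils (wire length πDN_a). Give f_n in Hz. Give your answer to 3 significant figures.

226 Hz

k = Gd⁴/(8D³N_a) = (77.2×10³)(3.9⁴)/(8·39.0³·4) = 9.4087 N/mm = 9408.7 N/m
Wire length L = πDN_a = π·39.0·4 = 490.09 mm
m = ρ·(πd²/4)·L = 7850 × 11.946×10⁻⁶ m² × 0.49009 m = 0.045958 kg
f_n = ½√(k/m) = 0.5·√(9408.7/0.045958) = 0.5·√(2.0472e+05) = 226.23 Hz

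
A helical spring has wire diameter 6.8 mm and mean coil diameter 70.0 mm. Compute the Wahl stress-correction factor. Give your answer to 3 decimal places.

1.140

C = D/d = 70.0/6.8 = 10.2941
K_W = (4C−1)/(4C−4) + 0.615/C = 40.176/37.176 + 0.0597 = 1.1404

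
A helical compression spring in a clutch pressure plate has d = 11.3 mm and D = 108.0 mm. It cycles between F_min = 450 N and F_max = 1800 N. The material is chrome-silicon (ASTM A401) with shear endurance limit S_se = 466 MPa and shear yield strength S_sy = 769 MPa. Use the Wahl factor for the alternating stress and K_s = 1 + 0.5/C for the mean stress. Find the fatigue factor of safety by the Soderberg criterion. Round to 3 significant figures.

1.64

C = D/d = 108.0/11.3 = 9.5575; K_W = (4C−1)/(4C−4)+0.615/C = 1.1520; K_s = 1+0.5/C = 1.0523
F_a = (F_max−F_min)/2 = 675 N; F_m = (F_max+F_min)/2 = 1125 N
τ_a = K_W·8F_aD/(πd³) = 1.1520 × 128.66 = 148.21 MPa
τ_m = K_s·8F_mD/(πd³) = 1.0523 × 214.43 = 225.65 MPa
Soderberg: 1/n_f = τ_a/S_se + τ_m/S_sy = 148.21/466 + 225.65/769 = 0.31805 + 0.29343 = 0.61148
n_f = 1/0.61148 = 1.635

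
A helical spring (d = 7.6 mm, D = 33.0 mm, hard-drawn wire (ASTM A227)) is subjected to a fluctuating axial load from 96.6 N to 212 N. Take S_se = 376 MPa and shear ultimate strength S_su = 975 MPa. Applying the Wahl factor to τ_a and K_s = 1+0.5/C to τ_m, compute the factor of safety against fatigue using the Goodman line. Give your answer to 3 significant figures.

13.5

C = D/d = 33.0/7.6 = 4.3421; K_W = (4C−1)/(4C−4)+0.615/C = 1.3660; K_s = 1+0.5/C = 1.1152
F_a = (F_max−F_min)/2 = 57.7 N; F_m = (F_max+F_min)/2 = 154.3 N
τ_a = K_W·8F_aD/(πd³) = 1.3660 × 11.046 = 15.089 MPa
τ_m = K_s·8F_mD/(πd³) = 1.1152 × 29.538 = 32.939 MPa
Goodman: 1/n_f = τ_a/S_se + τ_m/S_su = 15.089/376 + 32.939/975 = 0.04013 + 0.03378 = 0.073914
n_f = 1/0.073914 = 13.53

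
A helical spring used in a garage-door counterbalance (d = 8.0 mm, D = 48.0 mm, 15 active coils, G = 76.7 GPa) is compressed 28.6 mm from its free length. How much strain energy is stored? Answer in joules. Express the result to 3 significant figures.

9.68 J

k = Gd⁴/(8D³N_a) = (76.7×10³)(8.0⁴)/(8·48.0³·15) = 23.673 N/mm
U = ½kδ² = 0.5 × 23.673 × 28.6² = 9681.7 N·mm = 9.6817 J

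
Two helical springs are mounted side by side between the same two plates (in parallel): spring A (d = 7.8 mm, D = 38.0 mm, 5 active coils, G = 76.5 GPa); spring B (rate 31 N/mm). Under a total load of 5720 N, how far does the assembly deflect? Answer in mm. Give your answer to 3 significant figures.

35.7 mm

k_A = Gd⁴/(8D³N_a) = (76.5×10³)(7.8⁴)/(8·38.0³·5) = 129.01 N/mm
Parallel: k_eq = 129.01 + 31 = 160.01 N/mm
δ = F/k_eq = 5720/160.01 = 35.747 mm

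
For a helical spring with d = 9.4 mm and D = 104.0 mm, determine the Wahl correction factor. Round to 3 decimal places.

1.130

C = D/d = 104.0/9.4 = 11.0638
K_W = (4C−1)/(4C−4) + 0.615/C = 43.255/40.255 + 0.0556 = 1.1301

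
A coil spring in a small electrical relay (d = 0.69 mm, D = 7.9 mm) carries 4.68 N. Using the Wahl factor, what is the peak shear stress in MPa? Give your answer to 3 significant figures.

323 MPa

Spring index C = D/d = 7.9/0.69 = 11.4493
K_W = (4C−1)/(4C−4) + 0.615/C = 44.797/41.797 + 0.0537 = 1.1255
τ₀ = 8FD/(πd³) = 8·4.68·7.9/(π·0.69³) = 295.776/1.032 = 286.59 MPa
τ_max = K·τ₀ = 1.1255 × 286.59 = 322.56 MPa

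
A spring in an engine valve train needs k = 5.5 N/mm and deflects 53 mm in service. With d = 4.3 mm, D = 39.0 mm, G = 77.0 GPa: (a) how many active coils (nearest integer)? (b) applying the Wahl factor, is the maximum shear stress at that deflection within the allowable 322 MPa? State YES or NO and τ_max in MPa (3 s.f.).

(a) 10 coils; (b) NO, τ_max = 426 MPa

N_a = Gd⁴/(8D³k) = (77.0×10³)(4.3⁴)/(8·39.0³·5.5) = 10.09 → N_a = 10
Actual rate k = Gd⁴/(8D³·10) = 5.5473 N/mm
Working load F = kδ = 5.5473·53 = 294.01 N
C = 39.0/4.3 = 9.0698; K_W = (4C−1)/(4C−4)+0.615/C = 1.1607
τ_max = K_W·8FD/(πd³) = 1.1607·367.25 = 426.28 MPa
τ_max > 322 MPa → exceeds allowable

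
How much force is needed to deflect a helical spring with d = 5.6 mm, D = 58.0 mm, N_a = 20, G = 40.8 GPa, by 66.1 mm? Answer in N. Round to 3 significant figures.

85.0 N

k = Gd⁴/(8D³N_a) = (40.8×10³)(5.6⁴)/(8·58.0³·20) = 1.2853 N/mm
F = k·δ = 1.2853 × 66.1 = 84.959 N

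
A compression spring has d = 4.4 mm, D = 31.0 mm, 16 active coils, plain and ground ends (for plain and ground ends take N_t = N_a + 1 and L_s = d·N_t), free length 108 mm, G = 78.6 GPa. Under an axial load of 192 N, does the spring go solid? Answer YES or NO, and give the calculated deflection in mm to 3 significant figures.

NO, δ = 24.9 mm

k = Gd⁴/(8D³N_a) = (78.6×10³)(4.4⁴)/(8·31.0³·16) = 7.7257 N/mm
N_t = 17; L_s = 4.4·17 = 74.8 mm; δ_solid = L₀ − L_s = 108 − 74.8 = 33.2 mm
δ = F/k = 192/7.7257 = 24.852 mm
δ < δ_solid → spring does not go solid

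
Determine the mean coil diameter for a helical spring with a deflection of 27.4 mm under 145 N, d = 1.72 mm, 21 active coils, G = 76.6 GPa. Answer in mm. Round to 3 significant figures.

Required rate k = F/δ = 145/27.4 = 5.292 N/mm
D = (Gd⁴/(8N_a·k))^(1/3) = (76.6×10³·1.72⁴/(8·21·5.292))^(1/3)
  = (754.077)^(1/3) = 9.1020 mm

9.10 mm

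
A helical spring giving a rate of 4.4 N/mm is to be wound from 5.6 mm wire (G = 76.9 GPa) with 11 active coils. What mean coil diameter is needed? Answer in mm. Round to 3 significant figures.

D = (Gd⁴/(8N_a·k))^(1/3) = (76.9×10³·5.6⁴/(8·11·4.4))^(1/3)
  = (195318)^(1/3) = 58.0204 mm

58.0 mm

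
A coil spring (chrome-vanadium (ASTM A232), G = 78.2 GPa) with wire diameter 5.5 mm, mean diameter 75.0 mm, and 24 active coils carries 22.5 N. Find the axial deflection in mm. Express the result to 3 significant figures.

25.5 mm

k = Gd⁴/(8D³N_a) = (78.2×10³)(5.5⁴)/(8·75.0³·24) = 0.88343 N/mm
δ = F/k = 22.5 / 0.88343 = 25.469 mm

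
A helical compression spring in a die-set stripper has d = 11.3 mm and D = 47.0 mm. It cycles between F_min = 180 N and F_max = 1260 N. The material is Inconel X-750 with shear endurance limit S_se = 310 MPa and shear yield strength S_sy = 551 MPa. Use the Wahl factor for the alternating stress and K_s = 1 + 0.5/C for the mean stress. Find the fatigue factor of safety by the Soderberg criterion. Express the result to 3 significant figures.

3.11

C = D/d = 47.0/11.3 = 4.1593; K_W = (4C−1)/(4C−4)+0.615/C = 1.3853; K_s = 1+0.5/C = 1.1202
F_a = (F_max−F_min)/2 = 540 N; F_m = (F_max+F_min)/2 = 720 N
τ_a = K_W·8F_aD/(πd³) = 1.3853 × 44.792 = 62.048 MPa
τ_m = K_s·8F_mD/(πd³) = 1.1202 × 59.722 = 66.901 MPa
Soderberg: 1/n_f = τ_a/S_se + τ_m/S_sy = 62.048/310 + 66.901/551 = 0.20015 + 0.12142 = 0.32157
n_f = 1/0.32157 = 3.11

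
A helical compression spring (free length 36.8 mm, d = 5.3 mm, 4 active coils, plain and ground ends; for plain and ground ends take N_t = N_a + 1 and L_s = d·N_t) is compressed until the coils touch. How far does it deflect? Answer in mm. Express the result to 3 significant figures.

N_t = 5; L_s = 5.3·5 = 26.5 mm
δ_solid = L₀ − L_s = 36.8 − 26.5 = 10.3 mm

10.3 mm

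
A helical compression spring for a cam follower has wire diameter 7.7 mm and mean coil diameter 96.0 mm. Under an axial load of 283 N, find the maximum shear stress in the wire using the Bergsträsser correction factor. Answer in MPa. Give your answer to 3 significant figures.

168 MPa

Spring index C = D/d = 96.0/7.7 = 12.4675
K_B = (4C+2)/(4C−3) = 51.870/46.870 = 1.1067
τ₀ = 8FD/(πd³) = 8·283·96.0/(π·7.7³) = 217344/1434.2 = 151.54 MPa
τ_max = K·τ₀ = 1.1067 × 151.54 = 167.71 MPa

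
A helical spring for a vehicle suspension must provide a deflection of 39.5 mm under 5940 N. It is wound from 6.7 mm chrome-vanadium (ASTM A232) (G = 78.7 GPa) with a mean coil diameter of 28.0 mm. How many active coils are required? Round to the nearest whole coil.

Required rate k = F/δ = 5940/39.5 = 150.38 N/mm
N_a = Gd⁴/(8D³k) = (78.7×10³ × 6.7⁴)/(8 × 28.0³ × 150.38)
    = 1.58589e+08 / 2.64091e+07 = 6.005 → 6 coils

6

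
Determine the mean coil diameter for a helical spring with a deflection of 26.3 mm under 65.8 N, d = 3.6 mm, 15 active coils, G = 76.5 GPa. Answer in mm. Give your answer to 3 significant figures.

Required rate k = F/δ = 65.8/26.3 = 2.5019 N/mm
D = (Gd⁴/(8N_a·k))^(1/3) = (76.5×10³·3.6⁴/(8·15·2.5019))^(1/3)
  = (42797.7)^(1/3) = 34.9789 mm

35.0 mm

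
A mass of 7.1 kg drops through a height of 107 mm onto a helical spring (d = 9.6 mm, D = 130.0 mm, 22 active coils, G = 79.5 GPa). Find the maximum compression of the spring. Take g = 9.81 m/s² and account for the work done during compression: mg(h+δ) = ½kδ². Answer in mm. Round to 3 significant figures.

k = Gd⁴/(8D³N_a) = (79.5×10³)(9.6⁴)/(8·130.0³·22) = 1.7463 N/mm
W = mg = 7.1 × 9.81 = 69.651 N
½kδ² − Wδ − Wh = 0 → δ = (W + √(W² + 2kWh))/k
δ = (69.651 + √(4851.3 + 26028.6))/1.7463 = (69.651 + 175.73)/1.7463 = 140.52 mm

141 mm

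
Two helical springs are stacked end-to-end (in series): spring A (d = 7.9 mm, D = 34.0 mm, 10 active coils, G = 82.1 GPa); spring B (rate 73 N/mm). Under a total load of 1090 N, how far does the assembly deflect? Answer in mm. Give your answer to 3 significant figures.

k_A = Gd⁴/(8D³N_a) = (82.1×10³)(7.9⁴)/(8·34.0³·10) = 101.7 N/mm
Series: 1/k_eq = 1/101.7 + 1/73 = 0.023531; k_eq = 42.496 N/mm
δ = F/k_eq = 1090/42.496 = 25.649 mm

25.6 mm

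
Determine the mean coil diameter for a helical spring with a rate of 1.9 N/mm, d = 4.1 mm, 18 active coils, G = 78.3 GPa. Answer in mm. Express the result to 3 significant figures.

43.2 mm

D = (Gd⁴/(8N_a·k))^(1/3) = (78.3×10³·4.1⁴/(8·18·1.9))^(1/3)
  = (80868.8)^(1/3) = 43.2441 mm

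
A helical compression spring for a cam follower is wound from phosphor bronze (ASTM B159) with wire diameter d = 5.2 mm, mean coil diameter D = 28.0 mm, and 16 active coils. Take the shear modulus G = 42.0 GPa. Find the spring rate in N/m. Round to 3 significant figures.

10900 N/m

k = Gd⁴/(8D³N_a) = (42.0×10³ × 5.2⁴) / (8 × 28.0³ × 16)
  = 3.07088e+07 / 2.80986e+06 = 10.929 N/mm = 10929 N/m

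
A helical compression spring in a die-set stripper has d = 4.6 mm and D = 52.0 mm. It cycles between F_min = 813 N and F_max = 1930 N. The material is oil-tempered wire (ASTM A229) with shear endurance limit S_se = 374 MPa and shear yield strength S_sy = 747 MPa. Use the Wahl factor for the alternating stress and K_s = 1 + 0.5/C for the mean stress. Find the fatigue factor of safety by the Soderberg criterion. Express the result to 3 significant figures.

0.204

C = D/d = 52.0/4.6 = 11.3043; K_W = (4C−1)/(4C−4)+0.615/C = 1.1272; K_s = 1+0.5/C = 1.0442
F_a = (F_max−F_min)/2 = 558.5 N; F_m = (F_max+F_min)/2 = 1371.5 N
τ_a = K_W·8F_aD/(πd³) = 1.1272 × 759.79 = 856.43 MPa
τ_m = K_s·8F_mD/(πd³) = 1.0442 × 1865.8 = 1948.3 MPa
Soderberg: 1/n_f = τ_a/S_se + τ_m/S_sy = 856.43/374 + 1948.3/747 = 2.28991 + 2.60820 = 4.8981
n_f = 1/4.8981 = 0.2042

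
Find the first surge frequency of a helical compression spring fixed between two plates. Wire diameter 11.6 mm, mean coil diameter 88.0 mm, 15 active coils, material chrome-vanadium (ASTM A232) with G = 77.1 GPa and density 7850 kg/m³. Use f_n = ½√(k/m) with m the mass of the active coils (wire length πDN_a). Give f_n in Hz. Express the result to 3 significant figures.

35.2 Hz

k = Gd⁴/(8D³N_a) = (77.1×10³)(11.6⁴)/(8·88.0³·15) = 17.071 N/mm = 17071 N/m
Wire length L = πDN_a = π·88.0·15 = 4146.9 mm
m = ρ·(πd²/4)·L = 7850 × 105.68×10⁻⁶ m² × 4.1469 m = 3.4403 kg
f_n = ½√(k/m) = 0.5·√(17071/3.4403) = 0.5·√(4962) = 35.221 Hz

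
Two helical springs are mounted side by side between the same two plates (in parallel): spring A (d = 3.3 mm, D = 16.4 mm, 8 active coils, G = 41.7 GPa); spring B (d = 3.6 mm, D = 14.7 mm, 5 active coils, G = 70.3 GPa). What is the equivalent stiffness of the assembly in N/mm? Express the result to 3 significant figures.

k_A = Gd⁴/(8D³N_a) = (41.7×10³)(3.3⁴)/(8·16.4³·8) = 17.518 N/mm
k_B = Gd⁴/(8D³N_a) = (70.3×10³)(3.6⁴)/(8·14.7³·5) = 92.929 N/mm
Parallel: k_eq = 17.518 + 92.929 = 110.45 N/mm

110 N/mm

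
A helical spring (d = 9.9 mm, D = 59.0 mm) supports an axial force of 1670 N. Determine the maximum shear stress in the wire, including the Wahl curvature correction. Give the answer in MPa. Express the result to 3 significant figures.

Spring index C = D/d = 59.0/9.9 = 5.9596
K_W = (4C−1)/(4C−4) + 0.615/C = 22.838/19.838 + 0.1032 = 1.2544
τ₀ = 8FD/(πd³) = 8·1670·59.0/(π·9.9³) = 788240/3048.3 = 258.58 MPa
τ_max = K·τ₀ = 1.2544 × 258.58 = 324.37 MPa

324 MPa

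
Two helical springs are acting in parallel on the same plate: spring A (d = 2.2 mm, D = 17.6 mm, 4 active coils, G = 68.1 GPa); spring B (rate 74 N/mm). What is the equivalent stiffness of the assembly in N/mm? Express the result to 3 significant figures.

83.1 N/mm

k_A = Gd⁴/(8D³N_a) = (68.1×10³)(2.2⁴)/(8·17.6³·4) = 9.1443 N/mm
Parallel: k_eq = 9.1443 + 74 = 83.144 N/mm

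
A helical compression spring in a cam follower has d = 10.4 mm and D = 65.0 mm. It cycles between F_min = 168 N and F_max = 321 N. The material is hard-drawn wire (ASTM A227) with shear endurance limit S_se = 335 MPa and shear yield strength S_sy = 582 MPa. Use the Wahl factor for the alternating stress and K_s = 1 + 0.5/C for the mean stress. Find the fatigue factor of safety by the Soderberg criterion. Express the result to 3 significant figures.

9.22

C = D/d = 65.0/10.4 = 6.2500; K_W = (4C−1)/(4C−4)+0.615/C = 1.2413; K_s = 1+0.5/C = 1.0800
F_a = (F_max−F_min)/2 = 76.5 N; F_m = (F_max+F_min)/2 = 244.5 N
τ_a = K_W·8F_aD/(πd³) = 1.2413 × 11.257 = 13.973 MPa
τ_m = K_s·8F_mD/(πd³) = 1.0800 × 35.978 = 38.856 MPa
Soderberg: 1/n_f = τ_a/S_se + τ_m/S_sy = 13.973/335 + 38.856/582 = 0.04171 + 0.06676 = 0.10847
n_f = 1/0.10847 = 9.219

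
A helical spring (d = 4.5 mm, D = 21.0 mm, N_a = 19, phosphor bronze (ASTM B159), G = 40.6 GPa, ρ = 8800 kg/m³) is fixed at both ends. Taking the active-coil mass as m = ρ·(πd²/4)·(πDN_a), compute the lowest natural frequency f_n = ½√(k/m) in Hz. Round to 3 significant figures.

k = Gd⁴/(8D³N_a) = (40.6×10³)(4.5⁴)/(8·21.0³·19) = 11.827 N/mm = 11827 N/m
Wire length L = πDN_a = π·21.0·19 = 1253.5 mm
m = ρ·(πd²/4)·L = 8800 × 15.904×10⁻⁶ m² × 1.2535 m = 0.17544 kg
f_n = ½√(k/m) = 0.5·√(11827/0.17544) = 0.5·√(67415) = 129.82 Hz

130 Hz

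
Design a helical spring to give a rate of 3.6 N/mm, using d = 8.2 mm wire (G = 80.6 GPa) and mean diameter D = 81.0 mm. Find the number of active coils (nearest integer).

24

N_a = Gd⁴/(8D³k) = (80.6×10³ × 8.2⁴)/(8 × 81.0³ × 3.6)
    = 3.6441e+08 / 1.53055e+07 = 23.81 → 24 coils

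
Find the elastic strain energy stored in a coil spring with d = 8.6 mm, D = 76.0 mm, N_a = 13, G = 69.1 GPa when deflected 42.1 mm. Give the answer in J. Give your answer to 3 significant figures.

k = Gd⁴/(8D³N_a) = (69.1×10³)(8.6⁴)/(8·76.0³·13) = 8.2794 N/mm
U = ½kδ² = 0.5 × 8.2794 × 42.1² = 7337.2 N·mm = 7.3372 J

7.34 J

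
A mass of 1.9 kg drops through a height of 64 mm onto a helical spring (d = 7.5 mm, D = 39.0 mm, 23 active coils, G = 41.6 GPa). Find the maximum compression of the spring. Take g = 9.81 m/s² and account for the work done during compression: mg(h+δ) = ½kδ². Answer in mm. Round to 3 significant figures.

k = Gd⁴/(8D³N_a) = (41.6×10³)(7.5⁴)/(8·39.0³·23) = 12.059 N/mm
W = mg = 1.9 × 9.81 = 18.639 N
½kδ² − Wδ − Wh = 0 → δ = (W + √(W² + 2kWh))/k
δ = (18.639 + √(347.41 + 28771.3))/12.059 = (18.639 + 170.64)/12.059 = 15.696 mm

15.7 mm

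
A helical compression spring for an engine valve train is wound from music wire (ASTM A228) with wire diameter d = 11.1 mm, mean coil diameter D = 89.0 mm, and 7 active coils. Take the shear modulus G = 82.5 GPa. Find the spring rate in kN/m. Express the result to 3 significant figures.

k = Gd⁴/(8D³N_a) = (82.5×10³ × 11.1⁴) / (8 × 89.0³ × 7)
  = 1.25241e+09 / 3.94783e+07 = 31.724 N/mm

31.7 kN/m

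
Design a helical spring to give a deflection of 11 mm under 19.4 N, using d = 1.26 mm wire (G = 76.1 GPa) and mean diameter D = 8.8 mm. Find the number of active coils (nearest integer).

20

Required rate k = F/δ = 19.4/11 = 1.7636 N/mm
N_a = Gd⁴/(8D³k) = (76.1×10³ × 1.26⁴)/(8 × 8.8³ × 1.7636)
    = 191808 / 9614.95 = 19.95 → 20 coils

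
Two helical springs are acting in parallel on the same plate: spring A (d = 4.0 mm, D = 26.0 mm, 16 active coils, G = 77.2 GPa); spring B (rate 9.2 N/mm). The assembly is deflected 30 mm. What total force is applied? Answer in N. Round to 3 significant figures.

k_A = Gd⁴/(8D³N_a) = (77.2×10³)(4.0⁴)/(8·26.0³·16) = 8.7847 N/mm
Parallel: k_eq = 8.7847 + 9.2 = 17.985 N/mm
F = k_eq·δ = 17.985·30 = 539.54 N

540 N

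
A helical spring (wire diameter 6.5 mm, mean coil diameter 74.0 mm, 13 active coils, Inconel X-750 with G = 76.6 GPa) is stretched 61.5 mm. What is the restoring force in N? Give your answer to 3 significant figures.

200 N

k = Gd⁴/(8D³N_a) = (76.6×10³)(6.5⁴)/(8·74.0³·13) = 3.2445 N/mm
F = k·δ = 3.2445 × 61.5 = 199.54 N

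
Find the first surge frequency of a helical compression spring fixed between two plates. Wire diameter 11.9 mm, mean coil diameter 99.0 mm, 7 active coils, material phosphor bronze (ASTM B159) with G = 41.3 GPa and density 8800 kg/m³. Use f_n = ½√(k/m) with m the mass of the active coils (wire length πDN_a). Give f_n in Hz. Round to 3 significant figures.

k = Gd⁴/(8D³N_a) = (41.3×10³)(11.9⁴)/(8·99.0³·7) = 15.242 N/mm = 15242 N/m
Wire length L = πDN_a = π·99.0·7 = 2177.1 mm
m = ρ·(πd²/4)·L = 8800 × 111.22×10⁻⁶ m² × 2.1771 m = 2.1308 kg
f_n = ½√(k/m) = 0.5·√(15242/2.1308) = 0.5·√(7153.1) = 42.288 Hz

42.3 Hz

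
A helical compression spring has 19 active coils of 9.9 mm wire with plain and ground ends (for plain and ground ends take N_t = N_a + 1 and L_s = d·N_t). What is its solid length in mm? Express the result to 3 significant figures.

198 mm

plain and ground ends: N_t = N_a + 1 = 19 + 1 = 20
L_s = d·N_t = 9.9 × 20 = 198 mm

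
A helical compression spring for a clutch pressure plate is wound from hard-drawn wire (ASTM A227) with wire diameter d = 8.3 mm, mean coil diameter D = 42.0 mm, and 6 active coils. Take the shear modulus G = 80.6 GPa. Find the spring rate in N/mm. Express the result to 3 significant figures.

k = Gd⁴/(8D³N_a) = (80.6×10³ × 8.3⁴) / (8 × 42.0³ × 6)
  = 3.82514e+08 / 3.55622e+06 = 107.56 N/mm

108 N/mm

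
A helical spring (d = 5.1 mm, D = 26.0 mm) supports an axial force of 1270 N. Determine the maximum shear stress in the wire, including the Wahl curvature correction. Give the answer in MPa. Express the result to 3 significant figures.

826 MPa

Spring index C = D/d = 26.0/5.1 = 5.0980
K_W = (4C−1)/(4C−4) + 0.615/C = 19.392/16.392 + 0.1206 = 1.3036
τ₀ = 8FD/(πd³) = 8·1270·26.0/(π·5.1³) = 264160/416.74 = 633.88 MPa
τ_max = K·τ₀ = 1.3036 × 633.88 = 826.36 MPa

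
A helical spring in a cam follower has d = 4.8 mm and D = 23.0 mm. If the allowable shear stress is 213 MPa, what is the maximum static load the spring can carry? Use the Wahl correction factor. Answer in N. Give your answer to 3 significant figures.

C = D/d = 23.0/4.8 = 4.7917
K_W = (4C−1)/(4C−4) + 0.615/C = 18.167/15.167 + 0.1283 = 1.3262
τ_max = K·8FD/(πd³) → F_max = τ_allow·πd³/(8DK)
F_max = 213·π·4.8³/(8·23.0·1.3262) = 74004/244.01 = 303.28 N

303 N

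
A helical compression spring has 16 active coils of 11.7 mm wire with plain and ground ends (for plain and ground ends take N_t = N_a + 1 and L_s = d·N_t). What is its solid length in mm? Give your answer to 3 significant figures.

plain and ground ends: N_t = N_a + 1 = 16 + 1 = 17
L_s = d·N_t = 11.7 × 17 = 198.9 mm

199 mm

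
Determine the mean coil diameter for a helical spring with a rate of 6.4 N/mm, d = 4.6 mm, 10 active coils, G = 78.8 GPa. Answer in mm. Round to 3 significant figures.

D = (Gd⁴/(8N_a·k))^(1/3) = (78.8×10³·4.6⁴/(8·10·6.4))^(1/3)
  = (68910.8)^(1/3) = 40.9980 mm

41.0 mm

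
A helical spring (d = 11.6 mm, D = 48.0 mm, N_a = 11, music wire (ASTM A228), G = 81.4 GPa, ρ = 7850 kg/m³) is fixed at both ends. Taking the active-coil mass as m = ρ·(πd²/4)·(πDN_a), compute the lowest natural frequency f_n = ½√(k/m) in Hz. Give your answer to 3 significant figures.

k = Gd⁴/(8D³N_a) = (81.4×10³)(11.6⁴)/(8·48.0³·11) = 151.44 N/mm = 1.5144e+05 N/m
Wire length L = πDN_a = π·48.0·11 = 1658.8 mm
m = ρ·(πd²/4)·L = 7850 × 105.68×10⁻⁶ m² × 1.6588 m = 1.3761 kg
f_n = ½√(k/m) = 0.5·√(1.5144e+05/1.3761) = 0.5·√(1.1005e+05) = 165.87 Hz

166 Hz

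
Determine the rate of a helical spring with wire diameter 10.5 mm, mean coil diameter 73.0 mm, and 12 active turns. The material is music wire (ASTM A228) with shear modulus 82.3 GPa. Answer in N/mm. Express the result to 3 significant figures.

k = Gd⁴/(8D³N_a) = (82.3×10³ × 10.5⁴) / (8 × 73.0³ × 12)
  = 1.00036e+09 / 3.73456e+07 = 26.787 N/mm

26.8 N/mm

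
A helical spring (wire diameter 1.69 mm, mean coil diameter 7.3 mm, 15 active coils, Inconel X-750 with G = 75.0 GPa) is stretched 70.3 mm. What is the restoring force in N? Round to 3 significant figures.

k = Gd⁴/(8D³N_a) = (75.0×10³)(1.69⁴)/(8·7.3³·15) = 13.106 N/mm
F = k·δ = 13.106 × 70.3 = 921.33 N

921 N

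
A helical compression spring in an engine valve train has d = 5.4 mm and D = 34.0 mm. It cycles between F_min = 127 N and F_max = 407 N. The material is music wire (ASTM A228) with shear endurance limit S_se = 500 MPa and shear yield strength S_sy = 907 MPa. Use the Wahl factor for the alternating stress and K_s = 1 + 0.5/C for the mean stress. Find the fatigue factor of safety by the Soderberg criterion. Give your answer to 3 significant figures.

C = D/d = 34.0/5.4 = 6.2963; K_W = (4C−1)/(4C−4)+0.615/C = 1.2393; K_s = 1+0.5/C = 1.0794
F_a = (F_max−F_min)/2 = 140 N; F_m = (F_max+F_min)/2 = 267 N
τ_a = K_W·8F_aD/(πd³) = 1.2393 × 76.978 = 95.397 MPa
τ_m = K_s·8F_mD/(πd³) = 1.0794 × 146.81 = 158.47 MPa
Soderberg: 1/n_f = τ_a/S_se + τ_m/S_sy = 95.397/500 + 158.47/907 = 0.19079 + 0.17471 = 0.36551
n_f = 1/0.36551 = 2.736

2.74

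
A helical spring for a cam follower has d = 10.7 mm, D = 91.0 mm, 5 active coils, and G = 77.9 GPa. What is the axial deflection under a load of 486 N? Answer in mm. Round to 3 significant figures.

14.3 mm

k = Gd⁴/(8D³N_a) = (77.9×10³)(10.7⁴)/(8·91.0³·5) = 33.876 N/mm
δ = F/k = 486 / 33.876 = 14.347 mm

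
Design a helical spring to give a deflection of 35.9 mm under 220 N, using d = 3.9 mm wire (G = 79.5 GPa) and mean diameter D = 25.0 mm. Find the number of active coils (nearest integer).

24

Required rate k = F/δ = 220/35.9 = 6.1281 N/mm
N_a = Gd⁴/(8D³k) = (79.5×10³ × 3.9⁴)/(8 × 25.0³ × 6.1281)
    = 1.83919e+07 / 766017 = 24.01 → 24 coils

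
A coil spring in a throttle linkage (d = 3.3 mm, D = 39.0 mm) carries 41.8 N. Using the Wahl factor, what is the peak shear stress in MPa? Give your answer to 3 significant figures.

130 MPa

Spring index C = D/d = 39.0/3.3 = 11.8182
K_W = (4C−1)/(4C−4) + 0.615/C = 46.273/43.273 + 0.0520 = 1.1214
τ₀ = 8FD/(πd³) = 8·41.8·39.0/(π·3.3³) = 13041.6/112.9 = 115.52 MPa
τ_max = K·τ₀ = 1.1214 × 115.52 = 129.53 MPa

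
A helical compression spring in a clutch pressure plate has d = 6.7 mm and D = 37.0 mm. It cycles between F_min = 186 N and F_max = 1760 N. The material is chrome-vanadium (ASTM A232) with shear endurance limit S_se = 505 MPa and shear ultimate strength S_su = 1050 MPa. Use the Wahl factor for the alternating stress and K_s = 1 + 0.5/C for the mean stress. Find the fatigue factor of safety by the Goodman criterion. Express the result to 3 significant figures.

1.06

C = D/d = 37.0/6.7 = 5.5224; K_W = (4C−1)/(4C−4)+0.615/C = 1.2772; K_s = 1+0.5/C = 1.0905
F_a = (F_max−F_min)/2 = 787 N; F_m = (F_max+F_min)/2 = 973 N
τ_a = K_W·8F_aD/(πd³) = 1.2772 × 246.54 = 314.89 MPa
τ_m = K_s·8F_mD/(πd³) = 1.0905 × 304.81 = 332.41 MPa
Goodman: 1/n_f = τ_a/S_se + τ_m/S_su = 314.89/505 + 332.41/1050 = 0.62354 + 0.31658 = 0.94012
n_f = 1/0.94012 = 1.064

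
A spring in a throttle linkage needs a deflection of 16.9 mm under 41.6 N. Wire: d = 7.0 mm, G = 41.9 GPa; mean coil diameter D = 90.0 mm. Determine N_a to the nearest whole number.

7

Required rate k = F/δ = 41.6/16.9 = 2.4615 N/mm
N_a = Gd⁴/(8D³k) = (41.9×10³ × 7.0⁴)/(8 × 90.0³ × 2.4615)
    = 1.00602e+08 / 1.43557e+07 = 7.008 → 7 coils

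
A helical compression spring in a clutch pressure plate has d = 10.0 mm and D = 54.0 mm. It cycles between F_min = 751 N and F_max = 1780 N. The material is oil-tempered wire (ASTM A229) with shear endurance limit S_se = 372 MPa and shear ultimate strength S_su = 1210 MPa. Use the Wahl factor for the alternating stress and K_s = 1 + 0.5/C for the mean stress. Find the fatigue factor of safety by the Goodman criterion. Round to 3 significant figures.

2.49

C = D/d = 54.0/10.0 = 5.4000; K_W = (4C−1)/(4C−4)+0.615/C = 1.2843; K_s = 1+0.5/C = 1.0926
F_a = (F_max−F_min)/2 = 514.5 N; F_m = (F_max+F_min)/2 = 1265.5 N
τ_a = K_W·8F_aD/(πd³) = 1.2843 × 70.749 = 90.866 MPa
τ_m = K_s·8F_mD/(πd³) = 1.0926 × 174.02 = 190.13 MPa
Goodman: 1/n_f = τ_a/S_se + τ_m/S_su = 90.866/372 + 190.13/1210 = 0.24426 + 0.15713 = 0.4014
n_f = 1/0.4014 = 2.491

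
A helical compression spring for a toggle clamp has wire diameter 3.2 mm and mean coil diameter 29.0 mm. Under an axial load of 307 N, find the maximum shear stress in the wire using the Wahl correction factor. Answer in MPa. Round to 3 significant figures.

Spring index C = D/d = 29.0/3.2 = 9.0625
K_W = (4C−1)/(4C−4) + 0.615/C = 35.250/32.250 + 0.0679 = 1.1609
τ₀ = 8FD/(πd³) = 8·307·29.0/(π·3.2³) = 71224/102.94 = 691.87 MPa
τ_max = K·τ₀ = 1.1609 × 691.87 = 803.19 MPa

803 MPa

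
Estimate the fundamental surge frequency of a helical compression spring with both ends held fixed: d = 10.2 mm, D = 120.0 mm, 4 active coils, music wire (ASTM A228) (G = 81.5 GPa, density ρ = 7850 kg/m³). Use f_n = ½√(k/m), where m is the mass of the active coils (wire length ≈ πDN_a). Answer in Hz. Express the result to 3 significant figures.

k = Gd⁴/(8D³N_a) = (81.5×10³)(10.2⁴)/(8·120.0³·4) = 15.954 N/mm = 15954 N/m
Wire length L = πDN_a = π·120.0·4 = 1508 mm
m = ρ·(πd²/4)·L = 7850 × 81.713×10⁻⁶ m² × 1.508 m = 0.96728 kg
f_n = ½√(k/m) = 0.5·√(15954/0.96728) = 0.5·√(16494) = 64.214 Hz

64.2 Hz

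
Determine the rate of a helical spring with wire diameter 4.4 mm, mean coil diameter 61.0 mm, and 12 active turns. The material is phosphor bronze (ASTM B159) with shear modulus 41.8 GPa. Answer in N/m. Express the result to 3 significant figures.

719 N/m

k = Gd⁴/(8D³N_a) = (41.8×10³ × 4.4⁴) / (8 × 61.0³ × 12)
  = 1.5667e+07 / 2.17902e+07 = 0.719 N/mm = 719 N/m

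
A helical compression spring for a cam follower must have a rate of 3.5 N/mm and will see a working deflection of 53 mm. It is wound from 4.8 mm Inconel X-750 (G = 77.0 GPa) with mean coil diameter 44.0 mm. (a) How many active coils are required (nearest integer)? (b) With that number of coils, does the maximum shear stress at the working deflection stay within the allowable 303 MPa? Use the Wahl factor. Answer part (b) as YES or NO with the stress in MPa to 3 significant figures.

(a) 17 coils; (b) YES, τ_max = 220 MPa

N_a = Gd⁴/(8D³k) = (77.0×10³)(4.8⁴)/(8·44.0³·3.5) = 17.14 → N_a = 17
Actual rate k = Gd⁴/(8D³·17) = 3.5282 N/mm
Working load F = kδ = 3.5282·53 = 187 N
C = 44.0/4.8 = 9.1667; K_W = (4C−1)/(4C−4)+0.615/C = 1.1589
τ_max = K_W·8FD/(πd³) = 1.1589·189.45 = 219.56 MPa
τ_max ≤ 303 MPa → acceptable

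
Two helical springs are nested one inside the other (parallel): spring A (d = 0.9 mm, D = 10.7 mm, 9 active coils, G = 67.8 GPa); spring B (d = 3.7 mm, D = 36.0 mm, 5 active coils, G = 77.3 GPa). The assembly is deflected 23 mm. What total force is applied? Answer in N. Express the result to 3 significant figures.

k_A = Gd⁴/(8D³N_a) = (67.8×10³)(0.9⁴)/(8·10.7³·9) = 0.50433 N/mm
k_B = Gd⁴/(8D³N_a) = (77.3×10³)(3.7⁴)/(8·36.0³·5) = 7.7628 N/mm
Parallel: k_eq = 0.50433 + 7.7628 = 8.2671 N/mm
F = k_eq·δ = 8.2671·23 = 190.14 N

190 N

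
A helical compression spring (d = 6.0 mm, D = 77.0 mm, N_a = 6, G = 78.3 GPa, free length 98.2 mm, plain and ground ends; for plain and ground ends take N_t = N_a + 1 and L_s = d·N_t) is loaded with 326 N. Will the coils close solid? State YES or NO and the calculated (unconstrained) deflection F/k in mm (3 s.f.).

k = Gd⁴/(8D³N_a) = (78.3×10³)(6.0⁴)/(8·77.0³·6) = 4.6308 N/mm
N_t = 7; L_s = 6.0·7 = 42 mm; δ_solid = L₀ − L_s = 98.2 − 42 = 56.2 mm
δ = F/k = 326/4.6308 = 70.399 mm
δ ≥ δ_solid → spring goes solid

YES, δ = 70.4 mm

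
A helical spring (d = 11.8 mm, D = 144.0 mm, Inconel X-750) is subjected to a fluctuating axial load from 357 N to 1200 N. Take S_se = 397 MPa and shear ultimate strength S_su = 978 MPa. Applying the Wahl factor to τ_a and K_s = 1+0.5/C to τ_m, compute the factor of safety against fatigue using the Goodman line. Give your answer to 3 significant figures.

2.22

C = D/d = 144.0/11.8 = 12.2034; K_W = (4C−1)/(4C−4)+0.615/C = 1.1173; K_s = 1+0.5/C = 1.0410
F_a = (F_max−F_min)/2 = 421.5 N; F_m = (F_max+F_min)/2 = 778.5 N
τ_a = K_W·8F_aD/(πd³) = 1.1173 × 94.071 = 105.11 MPa
τ_m = K_s·8F_mD/(πd³) = 1.0410 × 173.75 = 180.86 MPa
Goodman: 1/n_f = τ_a/S_se + τ_m/S_su = 105.11/397 + 180.86/978 = 0.26476 + 0.18493 = 0.44969
n_f = 1/0.44969 = 2.224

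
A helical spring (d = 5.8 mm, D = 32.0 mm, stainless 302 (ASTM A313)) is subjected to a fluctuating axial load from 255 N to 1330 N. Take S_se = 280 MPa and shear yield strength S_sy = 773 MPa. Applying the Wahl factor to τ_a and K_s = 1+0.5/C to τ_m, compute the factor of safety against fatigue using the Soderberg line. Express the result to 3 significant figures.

0.671

C = D/d = 32.0/5.8 = 5.5172; K_W = (4C−1)/(4C−4)+0.615/C = 1.2775; K_s = 1+0.5/C = 1.0906
F_a = (F_max−F_min)/2 = 537.5 N; F_m = (F_max+F_min)/2 = 792.5 N
τ_a = K_W·8F_aD/(πd³) = 1.2775 × 224.48 = 286.78 MPa
τ_m = K_s·8F_mD/(πd³) = 1.0906 × 330.98 = 360.98 MPa
Soderberg: 1/n_f = τ_a/S_se + τ_m/S_sy = 286.78/280 + 360.98/773 = 1.02421 + 0.46698 = 1.4912
n_f = 1/1.4912 = 0.6706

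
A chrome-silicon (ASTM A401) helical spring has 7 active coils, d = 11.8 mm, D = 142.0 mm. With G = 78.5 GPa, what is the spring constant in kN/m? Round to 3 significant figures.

k = Gd⁴/(8D³N_a) = (78.5×10³ × 11.8⁴) / (8 × 142.0³ × 7)
  = 1.52194e+09 / 1.60344e+08 = 9.4917 N/mm

9.49 kN/m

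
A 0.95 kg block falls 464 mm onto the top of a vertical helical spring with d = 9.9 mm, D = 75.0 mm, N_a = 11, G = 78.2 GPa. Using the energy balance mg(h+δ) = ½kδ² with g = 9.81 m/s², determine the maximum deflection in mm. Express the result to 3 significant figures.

21.1 mm

k = Gd⁴/(8D³N_a) = (78.2×10³)(9.9⁴)/(8·75.0³·11) = 20.234 N/mm
W = mg = 0.95 × 9.81 = 9.3195 N
½kδ² − Wδ − Wh = 0 → δ = (W + √(W² + 2kWh))/k
δ = (9.3195 + √(86.853 + 174993))/20.234 = (9.3195 + 418.43)/20.234 = 21.14 mm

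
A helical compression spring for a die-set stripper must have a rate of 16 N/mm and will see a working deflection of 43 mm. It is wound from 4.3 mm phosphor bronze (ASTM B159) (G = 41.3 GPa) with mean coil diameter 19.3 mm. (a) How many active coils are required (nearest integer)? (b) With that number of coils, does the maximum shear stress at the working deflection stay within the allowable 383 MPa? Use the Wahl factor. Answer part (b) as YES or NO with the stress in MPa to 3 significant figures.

(a) 15 coils; (b) NO, τ_max = 588 MPa

N_a = Gd⁴/(8D³k) = (41.3×10³)(4.3⁴)/(8·19.3³·16) = 15.34 → N_a = 15
Actual rate k = Gd⁴/(8D³·15) = 16.367 N/mm
Working load F = kδ = 16.367·43 = 703.78 N
C = 19.3/4.3 = 4.4884; K_W = (4C−1)/(4C−4)+0.615/C = 1.3520
τ_max = K_W·8FD/(πd³) = 1.3520·435.04 = 588.19 MPa
τ_max > 383 MPa → exceeds allowable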